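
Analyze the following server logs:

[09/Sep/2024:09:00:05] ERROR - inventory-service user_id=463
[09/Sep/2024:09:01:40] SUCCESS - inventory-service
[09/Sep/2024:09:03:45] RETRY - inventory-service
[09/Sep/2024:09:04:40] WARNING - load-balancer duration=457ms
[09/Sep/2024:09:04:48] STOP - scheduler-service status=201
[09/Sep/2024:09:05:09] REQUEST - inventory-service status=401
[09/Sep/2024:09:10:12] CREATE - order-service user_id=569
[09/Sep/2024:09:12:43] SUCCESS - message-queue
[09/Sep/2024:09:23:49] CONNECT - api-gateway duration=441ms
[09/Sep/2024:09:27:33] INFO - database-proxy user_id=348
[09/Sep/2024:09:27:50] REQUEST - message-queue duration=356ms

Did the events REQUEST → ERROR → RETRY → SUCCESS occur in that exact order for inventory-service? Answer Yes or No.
No

To verify sequence order:

1. Find all events in sequence REQUEST → ERROR → RETRY → SUCCESS for inventory-service
2. Extract their timestamps
3. Check if timestamps are in ascending order
4. Result: No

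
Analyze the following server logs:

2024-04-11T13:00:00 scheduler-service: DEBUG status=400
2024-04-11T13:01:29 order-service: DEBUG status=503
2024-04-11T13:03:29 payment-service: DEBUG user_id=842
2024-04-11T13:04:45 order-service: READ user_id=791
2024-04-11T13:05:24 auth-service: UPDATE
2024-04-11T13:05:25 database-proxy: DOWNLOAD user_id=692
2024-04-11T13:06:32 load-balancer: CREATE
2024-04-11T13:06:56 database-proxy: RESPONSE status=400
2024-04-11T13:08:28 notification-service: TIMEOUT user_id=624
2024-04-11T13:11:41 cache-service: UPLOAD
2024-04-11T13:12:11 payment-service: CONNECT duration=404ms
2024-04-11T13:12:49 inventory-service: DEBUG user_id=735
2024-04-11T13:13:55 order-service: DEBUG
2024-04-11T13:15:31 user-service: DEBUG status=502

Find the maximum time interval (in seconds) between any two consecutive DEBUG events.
560

To find the longest gap:

1. Extract all DEBUG events in chronological order
2. Calculate time differences between consecutive events
3. Find the maximum difference
4. Longest gap: 560 seconds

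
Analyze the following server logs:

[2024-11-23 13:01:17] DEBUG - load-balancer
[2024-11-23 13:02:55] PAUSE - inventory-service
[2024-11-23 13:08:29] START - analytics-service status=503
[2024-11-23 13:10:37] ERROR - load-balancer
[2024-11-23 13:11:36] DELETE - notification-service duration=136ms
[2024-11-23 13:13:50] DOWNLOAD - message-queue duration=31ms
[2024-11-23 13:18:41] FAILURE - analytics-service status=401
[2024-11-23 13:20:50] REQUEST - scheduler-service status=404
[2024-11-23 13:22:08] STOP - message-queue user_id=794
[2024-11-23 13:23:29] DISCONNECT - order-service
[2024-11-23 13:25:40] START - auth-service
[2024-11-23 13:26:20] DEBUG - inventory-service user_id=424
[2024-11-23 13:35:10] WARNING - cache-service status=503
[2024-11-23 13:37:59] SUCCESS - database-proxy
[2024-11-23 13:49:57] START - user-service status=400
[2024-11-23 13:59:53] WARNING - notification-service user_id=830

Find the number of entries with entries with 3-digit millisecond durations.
1

To find matching entries:

1. Pattern to match: entries with 3-digit millisecond durations
2. Scan each log entry for the pattern
3. Count matches: 1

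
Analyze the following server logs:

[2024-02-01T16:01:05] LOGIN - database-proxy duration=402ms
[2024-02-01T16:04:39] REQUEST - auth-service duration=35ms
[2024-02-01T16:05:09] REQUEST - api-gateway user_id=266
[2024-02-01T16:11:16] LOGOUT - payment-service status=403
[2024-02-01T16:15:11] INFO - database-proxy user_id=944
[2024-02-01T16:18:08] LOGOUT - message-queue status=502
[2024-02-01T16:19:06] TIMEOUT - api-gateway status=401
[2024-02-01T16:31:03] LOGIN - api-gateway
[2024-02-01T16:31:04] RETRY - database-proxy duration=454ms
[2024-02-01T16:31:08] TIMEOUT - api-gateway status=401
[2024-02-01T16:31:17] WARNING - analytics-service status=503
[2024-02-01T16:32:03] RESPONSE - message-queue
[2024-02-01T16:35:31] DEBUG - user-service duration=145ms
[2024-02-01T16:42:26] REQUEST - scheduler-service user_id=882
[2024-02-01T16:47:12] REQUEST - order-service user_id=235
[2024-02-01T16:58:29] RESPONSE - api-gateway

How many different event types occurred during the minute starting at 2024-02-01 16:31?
4

To count unique event types:

1. Filter events in the minute starting at 2024-02-01 16:31
2. Extract event types from matching entries
3. Count unique types: 4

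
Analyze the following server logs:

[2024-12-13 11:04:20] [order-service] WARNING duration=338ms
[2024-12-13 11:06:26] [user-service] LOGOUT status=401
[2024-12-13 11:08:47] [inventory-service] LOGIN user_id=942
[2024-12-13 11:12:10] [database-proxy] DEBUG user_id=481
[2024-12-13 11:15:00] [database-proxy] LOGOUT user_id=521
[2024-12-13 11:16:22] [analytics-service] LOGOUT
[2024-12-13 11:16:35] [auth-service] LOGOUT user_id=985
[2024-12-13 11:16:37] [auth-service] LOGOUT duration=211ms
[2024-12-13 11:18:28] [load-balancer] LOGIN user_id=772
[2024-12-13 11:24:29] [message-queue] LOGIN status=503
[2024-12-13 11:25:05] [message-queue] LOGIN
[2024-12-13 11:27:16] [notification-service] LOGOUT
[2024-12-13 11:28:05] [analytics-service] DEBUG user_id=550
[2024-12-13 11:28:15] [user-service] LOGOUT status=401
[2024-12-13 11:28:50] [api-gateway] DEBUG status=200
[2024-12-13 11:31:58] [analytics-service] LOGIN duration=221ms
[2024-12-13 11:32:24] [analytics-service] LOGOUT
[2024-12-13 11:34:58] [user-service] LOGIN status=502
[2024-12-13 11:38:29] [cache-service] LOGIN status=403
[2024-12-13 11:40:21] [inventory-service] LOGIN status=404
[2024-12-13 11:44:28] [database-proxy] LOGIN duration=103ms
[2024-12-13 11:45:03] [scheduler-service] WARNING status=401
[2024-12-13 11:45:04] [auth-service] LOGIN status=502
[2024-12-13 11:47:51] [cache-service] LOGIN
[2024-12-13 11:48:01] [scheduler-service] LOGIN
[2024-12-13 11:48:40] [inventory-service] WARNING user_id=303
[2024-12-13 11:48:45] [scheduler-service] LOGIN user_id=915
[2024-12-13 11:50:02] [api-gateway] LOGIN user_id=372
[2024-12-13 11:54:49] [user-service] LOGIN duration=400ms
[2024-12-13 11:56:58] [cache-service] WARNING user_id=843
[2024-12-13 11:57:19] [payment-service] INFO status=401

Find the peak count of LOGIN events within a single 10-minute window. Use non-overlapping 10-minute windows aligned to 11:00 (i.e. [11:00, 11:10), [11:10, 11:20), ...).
6

To find the burst window:

1. Divide the log period into non-overlapping 10-minute windows starting at 11:00
2. Count LOGIN events in each window
3. Find the window with maximum count
4. Maximum events in a window: 6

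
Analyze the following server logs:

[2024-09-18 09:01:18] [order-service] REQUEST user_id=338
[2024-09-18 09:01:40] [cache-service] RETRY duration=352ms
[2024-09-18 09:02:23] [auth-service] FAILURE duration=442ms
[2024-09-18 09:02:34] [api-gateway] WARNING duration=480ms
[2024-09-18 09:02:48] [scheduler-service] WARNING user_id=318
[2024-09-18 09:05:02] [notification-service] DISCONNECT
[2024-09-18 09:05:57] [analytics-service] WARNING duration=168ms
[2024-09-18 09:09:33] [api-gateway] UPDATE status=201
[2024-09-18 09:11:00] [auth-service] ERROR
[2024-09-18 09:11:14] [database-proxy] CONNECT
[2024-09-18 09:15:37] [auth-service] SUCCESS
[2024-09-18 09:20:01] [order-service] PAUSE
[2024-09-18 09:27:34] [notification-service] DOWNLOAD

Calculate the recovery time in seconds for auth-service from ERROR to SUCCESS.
277

To calculate recovery time:

1. Find ERROR event for auth-service: 2024-09-18 09:11:00
2. Find next SUCCESS event for auth-service: 2024-09-18 09:15:37
3. Recovery time: 2024-09-18 09:15:37 - 2024-09-18 09:11:00 = 277 seconds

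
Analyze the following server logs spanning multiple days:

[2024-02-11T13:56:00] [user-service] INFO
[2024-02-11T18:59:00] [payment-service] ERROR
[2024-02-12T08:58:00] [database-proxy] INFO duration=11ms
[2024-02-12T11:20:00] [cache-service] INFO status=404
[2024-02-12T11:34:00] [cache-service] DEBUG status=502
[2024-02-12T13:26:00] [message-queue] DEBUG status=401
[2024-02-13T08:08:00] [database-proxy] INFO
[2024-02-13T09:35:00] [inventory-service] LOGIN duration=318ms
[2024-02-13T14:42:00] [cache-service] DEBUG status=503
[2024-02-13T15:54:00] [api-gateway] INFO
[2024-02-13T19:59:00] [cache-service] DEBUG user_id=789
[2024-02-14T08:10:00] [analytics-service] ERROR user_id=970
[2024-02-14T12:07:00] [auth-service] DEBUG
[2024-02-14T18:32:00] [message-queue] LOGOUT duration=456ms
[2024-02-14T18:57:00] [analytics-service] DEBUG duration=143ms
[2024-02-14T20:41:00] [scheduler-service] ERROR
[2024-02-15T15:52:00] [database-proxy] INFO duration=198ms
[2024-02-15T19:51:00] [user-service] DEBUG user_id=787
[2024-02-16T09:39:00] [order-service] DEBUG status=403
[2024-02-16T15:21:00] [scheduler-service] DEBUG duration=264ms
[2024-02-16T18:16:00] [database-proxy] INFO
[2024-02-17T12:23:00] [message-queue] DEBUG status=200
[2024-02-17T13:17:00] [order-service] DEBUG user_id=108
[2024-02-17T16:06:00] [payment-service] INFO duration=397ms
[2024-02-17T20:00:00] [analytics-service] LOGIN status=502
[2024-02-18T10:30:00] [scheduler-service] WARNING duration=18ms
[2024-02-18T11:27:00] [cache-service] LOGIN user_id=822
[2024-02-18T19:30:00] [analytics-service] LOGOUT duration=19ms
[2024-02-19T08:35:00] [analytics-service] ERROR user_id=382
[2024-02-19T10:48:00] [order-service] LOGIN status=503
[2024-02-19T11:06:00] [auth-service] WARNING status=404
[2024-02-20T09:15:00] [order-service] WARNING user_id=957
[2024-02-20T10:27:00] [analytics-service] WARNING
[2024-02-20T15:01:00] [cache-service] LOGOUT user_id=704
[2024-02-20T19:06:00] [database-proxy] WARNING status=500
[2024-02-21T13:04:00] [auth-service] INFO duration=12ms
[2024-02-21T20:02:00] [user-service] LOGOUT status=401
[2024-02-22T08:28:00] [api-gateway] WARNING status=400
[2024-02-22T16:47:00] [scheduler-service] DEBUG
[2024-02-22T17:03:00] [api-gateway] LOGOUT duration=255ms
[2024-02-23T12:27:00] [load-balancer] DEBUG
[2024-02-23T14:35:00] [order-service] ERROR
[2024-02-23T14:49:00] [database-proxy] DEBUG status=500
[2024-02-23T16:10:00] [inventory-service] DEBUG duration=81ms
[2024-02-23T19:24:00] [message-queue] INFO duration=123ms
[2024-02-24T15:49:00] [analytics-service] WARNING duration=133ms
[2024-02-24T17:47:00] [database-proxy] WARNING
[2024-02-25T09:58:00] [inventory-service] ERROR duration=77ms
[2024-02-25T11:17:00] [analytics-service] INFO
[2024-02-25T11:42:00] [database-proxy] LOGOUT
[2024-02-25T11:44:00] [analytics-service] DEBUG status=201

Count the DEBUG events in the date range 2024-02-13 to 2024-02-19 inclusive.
9

To filter by date range:

1. Date range: 2024-02-13 through 2024-02-19, both dates inclusive
2. Filter for DEBUG events whose date falls in this range
3. Count matching events: 9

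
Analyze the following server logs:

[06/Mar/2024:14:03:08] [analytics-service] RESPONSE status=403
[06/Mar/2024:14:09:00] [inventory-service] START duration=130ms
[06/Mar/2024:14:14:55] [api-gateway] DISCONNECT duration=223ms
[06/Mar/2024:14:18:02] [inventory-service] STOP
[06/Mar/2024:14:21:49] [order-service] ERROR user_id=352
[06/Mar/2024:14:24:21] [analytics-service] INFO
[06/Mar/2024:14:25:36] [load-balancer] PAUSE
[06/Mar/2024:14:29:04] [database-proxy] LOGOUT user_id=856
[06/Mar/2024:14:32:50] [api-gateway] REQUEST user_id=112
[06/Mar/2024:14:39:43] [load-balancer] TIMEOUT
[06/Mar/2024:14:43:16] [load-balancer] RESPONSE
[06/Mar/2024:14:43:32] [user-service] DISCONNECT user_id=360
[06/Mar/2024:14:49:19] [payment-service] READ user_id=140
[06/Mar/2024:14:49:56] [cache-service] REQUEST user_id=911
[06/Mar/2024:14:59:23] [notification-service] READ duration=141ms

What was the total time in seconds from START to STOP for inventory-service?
542

To calculate state duration:

1. Find START event for inventory-service: 06/Mar/2024:14:09:00
2. Find STOP event for inventory-service: 06/Mar/2024:14:18:02
3. Calculate duration: 06/Mar/2024:14:18:02 - 06/Mar/2024:14:09:00 = 542 seconds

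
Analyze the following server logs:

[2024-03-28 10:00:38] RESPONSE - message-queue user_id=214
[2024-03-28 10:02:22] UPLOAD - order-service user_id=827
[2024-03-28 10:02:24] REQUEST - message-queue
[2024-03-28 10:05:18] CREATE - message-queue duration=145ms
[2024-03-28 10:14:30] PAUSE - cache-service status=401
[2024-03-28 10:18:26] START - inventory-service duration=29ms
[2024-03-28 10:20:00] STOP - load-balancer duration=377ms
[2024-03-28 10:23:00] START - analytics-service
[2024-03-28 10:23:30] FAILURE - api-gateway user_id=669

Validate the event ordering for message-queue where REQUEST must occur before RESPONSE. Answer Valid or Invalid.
Invalid

To validate ordering:

1. Required order: REQUEST → RESPONSE
2. Rule: REQUEST must occur before RESPONSE
3. Check actual order of events for message-queue
4. Result: Invalid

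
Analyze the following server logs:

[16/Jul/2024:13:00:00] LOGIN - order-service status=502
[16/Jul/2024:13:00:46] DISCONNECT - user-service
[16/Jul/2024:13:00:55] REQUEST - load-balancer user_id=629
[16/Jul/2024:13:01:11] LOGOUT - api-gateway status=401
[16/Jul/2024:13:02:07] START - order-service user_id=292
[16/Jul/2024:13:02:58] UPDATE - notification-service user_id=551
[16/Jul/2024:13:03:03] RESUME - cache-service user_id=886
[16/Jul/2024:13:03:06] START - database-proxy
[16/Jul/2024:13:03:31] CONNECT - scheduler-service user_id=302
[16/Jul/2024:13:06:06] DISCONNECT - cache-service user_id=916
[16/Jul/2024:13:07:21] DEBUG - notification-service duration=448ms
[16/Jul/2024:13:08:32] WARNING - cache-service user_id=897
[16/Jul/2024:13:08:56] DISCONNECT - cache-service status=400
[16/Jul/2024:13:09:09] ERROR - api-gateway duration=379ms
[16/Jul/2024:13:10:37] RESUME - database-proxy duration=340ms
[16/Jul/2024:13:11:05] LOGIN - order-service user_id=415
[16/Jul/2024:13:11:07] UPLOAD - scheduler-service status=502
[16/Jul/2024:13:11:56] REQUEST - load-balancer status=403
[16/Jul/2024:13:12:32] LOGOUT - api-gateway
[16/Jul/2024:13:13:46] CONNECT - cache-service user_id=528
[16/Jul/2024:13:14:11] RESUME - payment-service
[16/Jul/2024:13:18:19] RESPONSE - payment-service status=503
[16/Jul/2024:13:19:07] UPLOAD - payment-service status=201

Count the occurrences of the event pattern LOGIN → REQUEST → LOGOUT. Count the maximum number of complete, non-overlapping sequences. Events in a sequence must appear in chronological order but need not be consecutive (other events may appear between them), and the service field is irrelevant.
2

To count sequences:

1. Look for pattern: LOGIN → REQUEST → LOGOUT
2. Greedily scan the log in chronological order, matching each sequence element in turn (ignoring service)
3. Each time the full pattern completes, increment the count and restart matching from the next event
4. Complete non-overlapping sequences found: 2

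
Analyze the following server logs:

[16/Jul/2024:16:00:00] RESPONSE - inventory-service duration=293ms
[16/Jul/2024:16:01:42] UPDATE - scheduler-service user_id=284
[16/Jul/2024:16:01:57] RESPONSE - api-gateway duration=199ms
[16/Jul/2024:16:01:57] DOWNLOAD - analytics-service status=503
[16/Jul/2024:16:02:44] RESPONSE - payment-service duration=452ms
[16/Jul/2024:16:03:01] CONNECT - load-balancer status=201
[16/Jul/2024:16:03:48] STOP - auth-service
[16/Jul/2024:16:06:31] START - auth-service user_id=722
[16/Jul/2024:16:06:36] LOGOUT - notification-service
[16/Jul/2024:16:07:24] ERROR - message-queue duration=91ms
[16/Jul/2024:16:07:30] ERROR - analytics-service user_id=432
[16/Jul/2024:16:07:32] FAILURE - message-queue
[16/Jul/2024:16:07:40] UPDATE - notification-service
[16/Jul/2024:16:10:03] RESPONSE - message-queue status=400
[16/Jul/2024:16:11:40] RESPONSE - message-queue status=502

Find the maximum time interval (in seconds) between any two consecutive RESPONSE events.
439

To find the longest gap:

1. Extract all RESPONSE events in chronological order
2. Calculate time differences between consecutive events
3. Find the maximum difference
4. Longest gap: 439 seconds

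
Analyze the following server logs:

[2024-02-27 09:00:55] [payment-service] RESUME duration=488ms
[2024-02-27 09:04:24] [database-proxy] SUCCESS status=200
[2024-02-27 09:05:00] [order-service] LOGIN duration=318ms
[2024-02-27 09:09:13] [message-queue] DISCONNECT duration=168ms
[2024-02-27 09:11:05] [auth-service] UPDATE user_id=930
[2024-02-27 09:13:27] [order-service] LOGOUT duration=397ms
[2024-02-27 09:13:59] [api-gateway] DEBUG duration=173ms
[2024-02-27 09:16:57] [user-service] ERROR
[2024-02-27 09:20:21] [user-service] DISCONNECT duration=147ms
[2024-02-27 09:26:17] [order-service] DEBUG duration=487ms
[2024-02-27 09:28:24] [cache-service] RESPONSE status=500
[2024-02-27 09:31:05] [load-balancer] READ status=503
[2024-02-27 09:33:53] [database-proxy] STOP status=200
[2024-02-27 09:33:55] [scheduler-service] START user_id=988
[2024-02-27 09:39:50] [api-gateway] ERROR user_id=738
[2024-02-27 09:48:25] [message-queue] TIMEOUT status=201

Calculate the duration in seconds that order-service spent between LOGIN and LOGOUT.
507

To calculate state duration:

1. Find LOGIN event for order-service: 2024-02-27 09:05:00
2. Find LOGOUT event for order-service: 2024-02-27 09:13:27
3. Calculate duration: 2024-02-27 09:13:27 - 2024-02-27 09:05:00 = 507 seconds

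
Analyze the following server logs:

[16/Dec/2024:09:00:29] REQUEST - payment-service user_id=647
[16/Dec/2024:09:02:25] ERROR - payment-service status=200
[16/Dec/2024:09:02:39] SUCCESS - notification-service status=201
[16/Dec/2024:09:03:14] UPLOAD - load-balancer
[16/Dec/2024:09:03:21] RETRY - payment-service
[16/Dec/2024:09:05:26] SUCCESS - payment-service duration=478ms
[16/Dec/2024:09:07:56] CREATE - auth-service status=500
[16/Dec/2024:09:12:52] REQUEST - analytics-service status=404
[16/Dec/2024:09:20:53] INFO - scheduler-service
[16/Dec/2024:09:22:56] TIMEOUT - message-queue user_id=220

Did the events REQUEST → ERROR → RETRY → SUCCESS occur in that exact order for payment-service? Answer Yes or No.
Yes

To verify sequence order:

1. Find all events in sequence REQUEST → ERROR → RETRY → SUCCESS for payment-service
2. Extract their timestamps
3. Check if timestamps are in ascending order
4. Result: Yes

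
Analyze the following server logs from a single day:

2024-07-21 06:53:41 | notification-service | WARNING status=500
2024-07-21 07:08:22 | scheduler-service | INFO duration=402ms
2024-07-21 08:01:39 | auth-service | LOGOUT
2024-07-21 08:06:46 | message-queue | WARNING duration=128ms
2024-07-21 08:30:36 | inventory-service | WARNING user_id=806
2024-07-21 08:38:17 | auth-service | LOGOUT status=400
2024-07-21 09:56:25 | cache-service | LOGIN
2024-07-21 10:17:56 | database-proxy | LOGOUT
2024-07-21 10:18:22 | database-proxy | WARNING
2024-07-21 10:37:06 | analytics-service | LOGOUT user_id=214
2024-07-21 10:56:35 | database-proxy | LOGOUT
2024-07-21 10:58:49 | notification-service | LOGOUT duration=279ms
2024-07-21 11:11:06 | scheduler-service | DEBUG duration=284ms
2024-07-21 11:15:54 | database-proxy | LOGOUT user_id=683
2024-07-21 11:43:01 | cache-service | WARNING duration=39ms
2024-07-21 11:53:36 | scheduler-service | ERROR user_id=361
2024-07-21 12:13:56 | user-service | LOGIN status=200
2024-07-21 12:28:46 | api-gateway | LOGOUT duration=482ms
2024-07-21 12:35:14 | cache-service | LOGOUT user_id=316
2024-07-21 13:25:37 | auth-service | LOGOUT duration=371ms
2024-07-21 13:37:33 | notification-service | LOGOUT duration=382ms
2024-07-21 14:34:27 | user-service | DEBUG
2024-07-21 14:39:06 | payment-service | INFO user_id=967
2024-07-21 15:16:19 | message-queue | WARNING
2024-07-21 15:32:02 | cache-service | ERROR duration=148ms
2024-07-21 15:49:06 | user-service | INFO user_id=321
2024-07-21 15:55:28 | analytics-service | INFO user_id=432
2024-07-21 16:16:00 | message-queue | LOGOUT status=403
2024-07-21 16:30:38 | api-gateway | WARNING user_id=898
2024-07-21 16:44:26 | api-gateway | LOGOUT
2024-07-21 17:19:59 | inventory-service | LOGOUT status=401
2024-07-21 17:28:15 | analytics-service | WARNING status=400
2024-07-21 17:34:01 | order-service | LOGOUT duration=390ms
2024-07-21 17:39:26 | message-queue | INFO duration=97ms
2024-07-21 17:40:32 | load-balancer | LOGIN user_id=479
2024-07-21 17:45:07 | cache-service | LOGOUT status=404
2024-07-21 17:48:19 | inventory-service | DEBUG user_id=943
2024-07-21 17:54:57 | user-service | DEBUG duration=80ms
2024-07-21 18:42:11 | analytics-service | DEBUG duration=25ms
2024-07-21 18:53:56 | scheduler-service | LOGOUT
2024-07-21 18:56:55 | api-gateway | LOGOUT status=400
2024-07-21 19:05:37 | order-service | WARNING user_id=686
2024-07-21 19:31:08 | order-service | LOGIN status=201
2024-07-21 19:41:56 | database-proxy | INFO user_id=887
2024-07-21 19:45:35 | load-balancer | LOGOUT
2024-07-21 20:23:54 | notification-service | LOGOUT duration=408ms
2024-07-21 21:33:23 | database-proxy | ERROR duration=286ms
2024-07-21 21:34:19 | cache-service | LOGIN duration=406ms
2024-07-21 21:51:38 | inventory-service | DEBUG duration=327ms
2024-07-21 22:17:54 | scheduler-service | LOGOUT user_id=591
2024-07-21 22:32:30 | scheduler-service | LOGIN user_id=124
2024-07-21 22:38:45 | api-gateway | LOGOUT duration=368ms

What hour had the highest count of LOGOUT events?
10

To find the peak hour:

1. Group all LOGOUT events by hour
2. Count events in each hour
3. Find hour with maximum count
4. Peak hour: 10 (with 4 events)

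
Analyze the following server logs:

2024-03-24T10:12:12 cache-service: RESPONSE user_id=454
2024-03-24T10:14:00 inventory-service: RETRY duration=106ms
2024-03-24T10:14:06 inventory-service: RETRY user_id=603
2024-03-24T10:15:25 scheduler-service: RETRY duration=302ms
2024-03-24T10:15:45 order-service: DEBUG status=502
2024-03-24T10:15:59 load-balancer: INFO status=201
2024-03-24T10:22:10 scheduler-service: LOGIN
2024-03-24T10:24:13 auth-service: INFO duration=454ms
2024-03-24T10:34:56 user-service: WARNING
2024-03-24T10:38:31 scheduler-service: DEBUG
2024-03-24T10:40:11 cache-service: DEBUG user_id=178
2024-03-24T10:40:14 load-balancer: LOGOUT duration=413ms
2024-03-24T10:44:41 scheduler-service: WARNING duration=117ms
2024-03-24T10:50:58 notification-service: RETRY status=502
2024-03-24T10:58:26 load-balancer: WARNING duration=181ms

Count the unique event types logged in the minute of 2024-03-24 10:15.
3

To count unique event types:

1. Filter events in the minute starting at 2024-03-24 10:15
2. Extract event types from matching entries
3. Count unique types: 3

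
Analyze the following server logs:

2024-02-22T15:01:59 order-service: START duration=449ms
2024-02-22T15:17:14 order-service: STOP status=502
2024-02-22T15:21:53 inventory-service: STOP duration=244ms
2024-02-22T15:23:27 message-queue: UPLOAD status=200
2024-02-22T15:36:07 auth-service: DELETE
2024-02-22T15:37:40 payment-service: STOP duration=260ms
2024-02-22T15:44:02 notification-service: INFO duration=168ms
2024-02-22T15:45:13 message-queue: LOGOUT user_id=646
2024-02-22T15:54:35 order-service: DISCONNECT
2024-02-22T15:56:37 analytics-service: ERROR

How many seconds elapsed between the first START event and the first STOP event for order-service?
915

To find the time between events:

1. Locate the first START event for order-service: 2024-02-22T15:01:59
2. Locate the first STOP event for order-service: 2024-02-22T15:17:14
3. Calculate the difference: 2024-02-22T15:17:14 - 2024-02-22T15:01:59 = 915 seconds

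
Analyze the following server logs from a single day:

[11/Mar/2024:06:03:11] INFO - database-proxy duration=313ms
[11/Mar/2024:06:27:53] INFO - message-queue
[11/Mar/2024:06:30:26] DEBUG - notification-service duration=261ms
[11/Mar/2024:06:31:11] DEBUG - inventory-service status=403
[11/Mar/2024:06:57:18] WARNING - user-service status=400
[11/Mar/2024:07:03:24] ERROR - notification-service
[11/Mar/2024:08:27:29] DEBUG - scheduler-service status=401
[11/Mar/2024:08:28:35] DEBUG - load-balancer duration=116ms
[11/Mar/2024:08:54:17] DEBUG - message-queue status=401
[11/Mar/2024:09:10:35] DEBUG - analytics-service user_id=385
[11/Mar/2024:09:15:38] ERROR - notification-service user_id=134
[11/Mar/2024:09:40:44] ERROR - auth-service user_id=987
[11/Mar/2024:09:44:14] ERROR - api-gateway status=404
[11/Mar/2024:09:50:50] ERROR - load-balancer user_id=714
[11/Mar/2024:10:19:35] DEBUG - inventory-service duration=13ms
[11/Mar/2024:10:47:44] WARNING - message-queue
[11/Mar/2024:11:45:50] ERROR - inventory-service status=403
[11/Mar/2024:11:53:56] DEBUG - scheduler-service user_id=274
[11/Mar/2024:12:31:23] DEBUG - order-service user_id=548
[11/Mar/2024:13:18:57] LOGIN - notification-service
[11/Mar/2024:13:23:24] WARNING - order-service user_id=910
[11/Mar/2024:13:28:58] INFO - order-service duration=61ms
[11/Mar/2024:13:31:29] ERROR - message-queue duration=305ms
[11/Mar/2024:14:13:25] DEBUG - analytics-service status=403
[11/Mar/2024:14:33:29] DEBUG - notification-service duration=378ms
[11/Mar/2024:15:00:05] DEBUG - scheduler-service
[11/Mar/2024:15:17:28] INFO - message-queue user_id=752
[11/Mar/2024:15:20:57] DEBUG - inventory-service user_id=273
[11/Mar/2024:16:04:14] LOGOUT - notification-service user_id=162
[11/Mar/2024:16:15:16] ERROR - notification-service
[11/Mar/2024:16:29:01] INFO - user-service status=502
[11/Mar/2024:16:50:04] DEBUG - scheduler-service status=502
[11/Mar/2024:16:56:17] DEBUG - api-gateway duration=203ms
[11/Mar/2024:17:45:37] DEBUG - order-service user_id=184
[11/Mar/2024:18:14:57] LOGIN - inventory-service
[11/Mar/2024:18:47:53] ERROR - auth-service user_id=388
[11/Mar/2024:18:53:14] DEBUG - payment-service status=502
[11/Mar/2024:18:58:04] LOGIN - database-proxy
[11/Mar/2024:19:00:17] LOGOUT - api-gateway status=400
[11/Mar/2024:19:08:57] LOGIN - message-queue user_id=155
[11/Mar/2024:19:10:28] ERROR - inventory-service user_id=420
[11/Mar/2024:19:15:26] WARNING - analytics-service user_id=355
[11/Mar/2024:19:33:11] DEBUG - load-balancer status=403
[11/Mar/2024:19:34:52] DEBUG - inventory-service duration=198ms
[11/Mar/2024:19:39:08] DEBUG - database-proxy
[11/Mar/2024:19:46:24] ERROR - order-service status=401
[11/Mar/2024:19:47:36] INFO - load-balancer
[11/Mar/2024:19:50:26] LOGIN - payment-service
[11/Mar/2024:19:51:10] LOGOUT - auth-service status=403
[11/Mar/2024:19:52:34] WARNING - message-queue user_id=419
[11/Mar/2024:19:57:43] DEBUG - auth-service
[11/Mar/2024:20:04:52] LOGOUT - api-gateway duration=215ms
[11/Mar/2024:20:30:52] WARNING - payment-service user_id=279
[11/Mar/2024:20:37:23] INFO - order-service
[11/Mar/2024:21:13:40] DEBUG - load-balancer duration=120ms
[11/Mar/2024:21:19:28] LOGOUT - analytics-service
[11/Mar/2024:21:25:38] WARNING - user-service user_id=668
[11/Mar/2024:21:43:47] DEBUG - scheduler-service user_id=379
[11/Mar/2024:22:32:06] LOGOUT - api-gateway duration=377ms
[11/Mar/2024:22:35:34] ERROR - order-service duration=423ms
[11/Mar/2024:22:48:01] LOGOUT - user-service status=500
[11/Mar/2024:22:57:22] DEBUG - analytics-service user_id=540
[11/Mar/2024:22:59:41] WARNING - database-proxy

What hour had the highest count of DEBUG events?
19

To find the peak hour:

1. Group all DEBUG events by hour
2. Count events in each hour
3. Find hour with maximum count
4. Peak hour: 19 (with 4 events)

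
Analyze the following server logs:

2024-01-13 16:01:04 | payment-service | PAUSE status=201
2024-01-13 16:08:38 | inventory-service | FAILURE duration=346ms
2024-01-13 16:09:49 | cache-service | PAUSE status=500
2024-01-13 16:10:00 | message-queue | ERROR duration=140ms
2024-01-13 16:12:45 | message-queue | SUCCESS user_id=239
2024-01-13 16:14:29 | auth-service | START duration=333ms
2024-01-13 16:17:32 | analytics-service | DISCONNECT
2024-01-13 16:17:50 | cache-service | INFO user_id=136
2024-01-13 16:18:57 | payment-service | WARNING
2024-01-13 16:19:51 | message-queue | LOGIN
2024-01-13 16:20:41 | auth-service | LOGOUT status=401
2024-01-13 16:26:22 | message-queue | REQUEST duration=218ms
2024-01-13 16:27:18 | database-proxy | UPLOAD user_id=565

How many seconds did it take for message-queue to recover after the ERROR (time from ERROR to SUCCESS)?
165

To calculate recovery time:

1. Find ERROR event for message-queue: 2024-01-13 16:10:00
2. Find next SUCCESS event for message-queue: 2024-01-13 16:12:45
3. Recovery time: 2024-01-13 16:12:45 - 2024-01-13 16:10:00 = 165 seconds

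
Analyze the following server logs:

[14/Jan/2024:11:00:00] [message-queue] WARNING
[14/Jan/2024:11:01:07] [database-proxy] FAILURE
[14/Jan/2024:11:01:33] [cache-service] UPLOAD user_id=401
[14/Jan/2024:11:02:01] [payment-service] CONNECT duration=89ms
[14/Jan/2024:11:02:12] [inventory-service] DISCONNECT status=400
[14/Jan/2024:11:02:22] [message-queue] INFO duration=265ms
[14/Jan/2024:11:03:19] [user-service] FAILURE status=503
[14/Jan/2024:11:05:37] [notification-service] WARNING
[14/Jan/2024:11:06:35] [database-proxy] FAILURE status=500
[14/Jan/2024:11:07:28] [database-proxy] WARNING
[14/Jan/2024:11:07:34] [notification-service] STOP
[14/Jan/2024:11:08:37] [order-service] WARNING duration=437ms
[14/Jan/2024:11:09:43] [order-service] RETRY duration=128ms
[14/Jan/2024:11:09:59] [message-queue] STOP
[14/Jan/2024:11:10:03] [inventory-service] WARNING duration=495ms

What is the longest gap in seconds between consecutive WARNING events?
337

To find the longest gap:

1. Extract all WARNING events in chronological order
2. Calculate time differences between consecutive events
3. Find the maximum difference
4. Longest gap: 337 seconds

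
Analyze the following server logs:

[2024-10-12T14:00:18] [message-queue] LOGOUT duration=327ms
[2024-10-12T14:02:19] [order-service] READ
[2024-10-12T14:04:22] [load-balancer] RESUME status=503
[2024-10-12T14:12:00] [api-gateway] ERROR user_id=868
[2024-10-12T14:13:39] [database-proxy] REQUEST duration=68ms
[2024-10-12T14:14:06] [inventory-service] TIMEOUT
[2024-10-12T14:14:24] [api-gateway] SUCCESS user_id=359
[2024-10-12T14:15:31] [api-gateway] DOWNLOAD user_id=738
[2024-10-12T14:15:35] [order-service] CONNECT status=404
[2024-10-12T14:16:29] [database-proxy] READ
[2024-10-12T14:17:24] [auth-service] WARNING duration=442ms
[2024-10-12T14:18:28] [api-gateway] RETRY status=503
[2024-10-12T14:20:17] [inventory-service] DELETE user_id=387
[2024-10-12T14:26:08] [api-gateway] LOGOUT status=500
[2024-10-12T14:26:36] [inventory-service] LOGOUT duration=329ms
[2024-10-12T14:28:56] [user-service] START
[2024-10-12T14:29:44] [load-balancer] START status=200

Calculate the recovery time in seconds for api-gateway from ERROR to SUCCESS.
144

To calculate recovery time:

1. Find ERROR event for api-gateway: 2024-10-12T14:12:00
2. Find next SUCCESS event for api-gateway: 2024-10-12T14:14:24
3. Recovery time: 2024-10-12T14:14:24 - 2024-10-12T14:12:00 = 144 seconds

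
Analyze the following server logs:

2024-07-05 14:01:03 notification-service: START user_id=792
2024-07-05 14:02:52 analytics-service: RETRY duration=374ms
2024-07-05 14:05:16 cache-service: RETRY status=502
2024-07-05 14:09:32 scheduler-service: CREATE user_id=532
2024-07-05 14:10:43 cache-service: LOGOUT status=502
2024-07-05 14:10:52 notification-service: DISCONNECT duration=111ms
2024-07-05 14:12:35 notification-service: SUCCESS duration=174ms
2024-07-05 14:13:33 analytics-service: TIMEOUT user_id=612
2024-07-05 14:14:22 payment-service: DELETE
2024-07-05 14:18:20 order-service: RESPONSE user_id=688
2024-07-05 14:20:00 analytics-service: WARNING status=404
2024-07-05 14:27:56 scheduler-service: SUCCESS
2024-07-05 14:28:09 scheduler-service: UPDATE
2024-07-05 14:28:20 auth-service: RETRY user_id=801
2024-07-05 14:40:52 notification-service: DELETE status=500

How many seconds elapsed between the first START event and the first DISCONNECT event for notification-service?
589

To find the time between events:

1. Locate the first START event for notification-service: 2024-07-05 14:01:03
2. Locate the first DISCONNECT event for notification-service: 2024-07-05 14:10:52
3. Calculate the difference: 2024-07-05 14:10:52 - 2024-07-05 14:01:03 = 589 seconds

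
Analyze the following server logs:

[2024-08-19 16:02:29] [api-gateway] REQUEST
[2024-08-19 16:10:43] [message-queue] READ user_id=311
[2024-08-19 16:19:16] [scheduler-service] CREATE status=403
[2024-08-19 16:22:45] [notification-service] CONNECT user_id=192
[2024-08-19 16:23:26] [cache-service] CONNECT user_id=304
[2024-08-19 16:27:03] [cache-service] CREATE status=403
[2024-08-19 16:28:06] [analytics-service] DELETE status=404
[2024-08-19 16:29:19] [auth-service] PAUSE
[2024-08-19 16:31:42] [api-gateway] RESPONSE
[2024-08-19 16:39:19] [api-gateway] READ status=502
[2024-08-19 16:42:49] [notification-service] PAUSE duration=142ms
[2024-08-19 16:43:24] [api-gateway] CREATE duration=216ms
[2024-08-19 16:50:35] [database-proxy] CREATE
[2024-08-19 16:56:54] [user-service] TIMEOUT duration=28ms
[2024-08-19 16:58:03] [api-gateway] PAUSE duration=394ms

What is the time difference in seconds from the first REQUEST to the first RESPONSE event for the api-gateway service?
1753

To find the time between events:

1. Locate the first REQUEST event for api-gateway: 2024-08-19 16:02:29
2. Locate the first RESPONSE event for api-gateway: 2024-08-19 16:31:42
3. Calculate the difference: 2024-08-19 16:31:42 - 2024-08-19 16:02:29 = 1753 seconds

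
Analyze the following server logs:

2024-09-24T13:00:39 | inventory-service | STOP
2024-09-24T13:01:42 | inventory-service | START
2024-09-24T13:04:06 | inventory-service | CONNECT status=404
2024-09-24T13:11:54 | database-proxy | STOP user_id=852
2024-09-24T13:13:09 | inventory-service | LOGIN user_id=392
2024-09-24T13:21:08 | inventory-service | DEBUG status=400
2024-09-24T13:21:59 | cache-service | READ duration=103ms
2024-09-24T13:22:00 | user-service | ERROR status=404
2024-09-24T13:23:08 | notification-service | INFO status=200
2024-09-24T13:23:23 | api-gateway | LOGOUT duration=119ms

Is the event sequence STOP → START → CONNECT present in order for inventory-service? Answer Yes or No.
Yes

To verify sequence order:

1. Find all events in sequence STOP → START → CONNECT for inventory-service
2. Extract their timestamps
3. Check if timestamps are in ascending order
4. Result: Yes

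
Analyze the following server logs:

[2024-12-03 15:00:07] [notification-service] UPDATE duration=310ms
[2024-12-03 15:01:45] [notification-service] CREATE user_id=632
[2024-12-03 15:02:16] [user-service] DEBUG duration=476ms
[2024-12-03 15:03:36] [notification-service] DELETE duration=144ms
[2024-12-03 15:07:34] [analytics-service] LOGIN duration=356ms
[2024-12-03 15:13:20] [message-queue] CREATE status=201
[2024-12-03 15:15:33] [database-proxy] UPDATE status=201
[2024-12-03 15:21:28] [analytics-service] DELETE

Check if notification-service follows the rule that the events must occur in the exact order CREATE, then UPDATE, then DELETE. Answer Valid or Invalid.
Invalid

To validate ordering:

1. Required order: CREATE → UPDATE → DELETE
2. Rule: the events must occur in the exact order CREATE, then UPDATE, then DELETE
3. Check actual order of events for notification-service
4. Result: Invalid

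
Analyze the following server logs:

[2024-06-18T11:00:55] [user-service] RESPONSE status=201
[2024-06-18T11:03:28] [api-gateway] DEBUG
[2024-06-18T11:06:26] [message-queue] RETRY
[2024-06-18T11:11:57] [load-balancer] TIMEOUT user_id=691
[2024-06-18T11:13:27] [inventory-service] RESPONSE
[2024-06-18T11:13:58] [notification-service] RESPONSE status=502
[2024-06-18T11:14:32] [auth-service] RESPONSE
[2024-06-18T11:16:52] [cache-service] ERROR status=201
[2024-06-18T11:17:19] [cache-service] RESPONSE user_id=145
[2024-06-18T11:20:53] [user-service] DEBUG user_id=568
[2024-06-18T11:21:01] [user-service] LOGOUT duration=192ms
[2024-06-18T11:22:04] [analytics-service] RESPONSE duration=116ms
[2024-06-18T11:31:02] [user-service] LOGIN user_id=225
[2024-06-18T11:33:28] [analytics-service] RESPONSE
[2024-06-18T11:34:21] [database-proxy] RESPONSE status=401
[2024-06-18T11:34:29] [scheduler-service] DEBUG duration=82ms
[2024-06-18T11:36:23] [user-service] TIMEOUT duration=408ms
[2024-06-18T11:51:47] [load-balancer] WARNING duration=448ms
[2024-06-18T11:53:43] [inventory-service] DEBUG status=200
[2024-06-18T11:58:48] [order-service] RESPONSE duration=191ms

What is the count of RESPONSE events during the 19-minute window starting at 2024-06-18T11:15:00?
3

To count events in the time window:

1. Window boundaries: 2024-06-18T11:15:00 to 2024-06-18T11:34:00
2. Filter for RESPONSE events within this window
3. Count matching events: 3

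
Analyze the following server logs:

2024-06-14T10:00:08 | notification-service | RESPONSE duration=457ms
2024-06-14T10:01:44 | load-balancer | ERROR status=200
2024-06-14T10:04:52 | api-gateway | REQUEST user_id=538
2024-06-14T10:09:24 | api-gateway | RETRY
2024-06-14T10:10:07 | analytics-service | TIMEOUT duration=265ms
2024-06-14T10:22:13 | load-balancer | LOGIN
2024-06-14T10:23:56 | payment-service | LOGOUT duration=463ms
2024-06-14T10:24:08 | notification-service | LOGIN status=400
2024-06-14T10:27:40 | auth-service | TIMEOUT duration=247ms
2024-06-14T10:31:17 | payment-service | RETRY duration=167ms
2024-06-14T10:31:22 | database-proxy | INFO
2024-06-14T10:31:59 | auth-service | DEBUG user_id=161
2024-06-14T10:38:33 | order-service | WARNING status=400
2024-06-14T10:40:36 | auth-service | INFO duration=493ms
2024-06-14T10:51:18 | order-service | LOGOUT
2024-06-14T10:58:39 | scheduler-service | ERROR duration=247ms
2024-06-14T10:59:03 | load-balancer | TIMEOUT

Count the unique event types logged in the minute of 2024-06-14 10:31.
3

To count unique event types:

1. Filter events in the minute starting at 2024-06-14 10:31
2. Extract event types from matching entries
3. Count unique types: 3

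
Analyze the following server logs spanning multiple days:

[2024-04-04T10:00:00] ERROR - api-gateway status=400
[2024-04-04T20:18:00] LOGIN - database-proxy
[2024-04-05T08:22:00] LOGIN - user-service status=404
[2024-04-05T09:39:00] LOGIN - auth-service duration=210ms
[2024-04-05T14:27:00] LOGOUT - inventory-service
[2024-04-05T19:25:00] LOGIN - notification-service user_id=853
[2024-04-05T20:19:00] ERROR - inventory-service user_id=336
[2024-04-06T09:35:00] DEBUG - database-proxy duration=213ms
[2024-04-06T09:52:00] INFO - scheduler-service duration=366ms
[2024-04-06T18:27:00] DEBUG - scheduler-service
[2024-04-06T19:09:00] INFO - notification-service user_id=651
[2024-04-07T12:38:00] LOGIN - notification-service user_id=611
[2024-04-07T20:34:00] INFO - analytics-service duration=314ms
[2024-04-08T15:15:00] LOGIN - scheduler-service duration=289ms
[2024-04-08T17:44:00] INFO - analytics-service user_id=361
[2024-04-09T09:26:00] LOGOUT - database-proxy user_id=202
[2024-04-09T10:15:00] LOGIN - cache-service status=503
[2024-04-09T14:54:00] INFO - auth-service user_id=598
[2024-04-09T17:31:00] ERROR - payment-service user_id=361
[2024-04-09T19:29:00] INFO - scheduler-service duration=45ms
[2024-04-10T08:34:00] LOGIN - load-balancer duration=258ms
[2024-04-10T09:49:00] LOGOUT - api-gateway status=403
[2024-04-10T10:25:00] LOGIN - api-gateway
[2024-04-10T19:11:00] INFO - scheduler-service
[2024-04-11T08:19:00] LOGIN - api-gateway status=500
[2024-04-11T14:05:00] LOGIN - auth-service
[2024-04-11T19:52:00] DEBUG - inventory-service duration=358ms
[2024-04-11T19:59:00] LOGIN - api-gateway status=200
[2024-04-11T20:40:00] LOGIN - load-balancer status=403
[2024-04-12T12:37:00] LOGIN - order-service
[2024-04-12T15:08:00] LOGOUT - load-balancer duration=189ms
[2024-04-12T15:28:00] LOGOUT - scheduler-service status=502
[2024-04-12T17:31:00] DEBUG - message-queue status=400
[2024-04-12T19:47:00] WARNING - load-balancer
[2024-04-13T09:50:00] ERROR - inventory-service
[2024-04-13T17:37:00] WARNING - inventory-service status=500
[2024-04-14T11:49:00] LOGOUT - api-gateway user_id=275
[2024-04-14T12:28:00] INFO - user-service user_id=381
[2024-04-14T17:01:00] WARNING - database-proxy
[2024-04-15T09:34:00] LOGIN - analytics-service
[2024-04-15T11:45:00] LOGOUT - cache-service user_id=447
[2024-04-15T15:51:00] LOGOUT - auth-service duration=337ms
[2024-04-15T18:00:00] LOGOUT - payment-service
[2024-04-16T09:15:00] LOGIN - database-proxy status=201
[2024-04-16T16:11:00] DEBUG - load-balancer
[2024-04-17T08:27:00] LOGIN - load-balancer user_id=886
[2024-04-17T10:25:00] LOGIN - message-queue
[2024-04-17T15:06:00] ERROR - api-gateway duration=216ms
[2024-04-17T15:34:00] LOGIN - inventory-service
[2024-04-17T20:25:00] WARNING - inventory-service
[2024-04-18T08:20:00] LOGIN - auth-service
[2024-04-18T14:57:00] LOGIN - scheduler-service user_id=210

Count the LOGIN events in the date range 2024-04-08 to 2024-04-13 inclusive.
9

To filter by date range:

1. Date range: 2024-04-08 through 2024-04-13, both dates inclusive
2. Filter for LOGIN events whose date falls in this range
3. Count matching events: 9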